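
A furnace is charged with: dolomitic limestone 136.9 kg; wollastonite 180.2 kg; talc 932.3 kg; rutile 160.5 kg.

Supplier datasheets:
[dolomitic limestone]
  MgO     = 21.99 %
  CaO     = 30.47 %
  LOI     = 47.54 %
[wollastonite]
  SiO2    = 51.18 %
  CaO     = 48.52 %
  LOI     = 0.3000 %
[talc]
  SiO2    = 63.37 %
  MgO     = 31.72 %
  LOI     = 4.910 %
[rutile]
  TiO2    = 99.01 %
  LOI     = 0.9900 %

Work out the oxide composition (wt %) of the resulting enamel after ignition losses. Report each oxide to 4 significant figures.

Glass mass = 1297 kg (batch 1410 − LOI 113.0).
Composition: SiO2 52.67%, MgO 25.12%, CaO 9.958%, TiO2 12.25%

Every computation maintains full float precision at every stage. Working values are shown rounded to four significant digits alongside each step. A single rounding produces each reported value — all derived quantities, including LOI, the four compositions, the totals, net glass mass, the yield, are carried using the weight values per 1297 kg of glass in full float precision as written in problem or answer.
What the batch supplies per oxide:
  SiO2: 180.2·0.5118 + 932.3·0.6337 = 683.0 kg
  MgO: 136.9·0.2199 + 932.3·0.3172 = 325.8 kg
  CaO: 136.9·0.3047 + 180.2·0.4852 = 129.1 kg
  TiO2: 160.5·0.9901 = 158.9 kg
LOI: 136.9·0.4754 + 180.2·0.003000 + 932.3·0.04910 + 160.5·0.009900 = 113.0 kg
Glass mass = batch − LOI = 1410 − 113.0 = 1297 kg (the oxide masses sum to this)
percent share: oxide ÷ glass, ×100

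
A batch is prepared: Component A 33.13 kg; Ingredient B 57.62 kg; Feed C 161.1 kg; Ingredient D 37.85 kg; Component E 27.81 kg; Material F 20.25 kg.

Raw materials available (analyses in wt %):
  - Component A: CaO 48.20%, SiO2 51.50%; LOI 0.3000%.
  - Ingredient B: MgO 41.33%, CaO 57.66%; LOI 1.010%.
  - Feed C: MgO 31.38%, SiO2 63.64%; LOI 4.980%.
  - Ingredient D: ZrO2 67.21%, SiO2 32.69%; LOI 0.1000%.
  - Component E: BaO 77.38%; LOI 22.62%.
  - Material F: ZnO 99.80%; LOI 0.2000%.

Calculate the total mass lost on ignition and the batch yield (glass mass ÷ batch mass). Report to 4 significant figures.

Rounding to four significant figures governs every mid-chain value as displayed — the whole derivation runs at exact precision from start to finish; a single rounding completes every reported figure — all derived quantities are computed at full precision (the totals, glass mass, yield, the six compositions, ignition loss) using the weight values at 322.7 kg of glass as set out in either problem or answer.
Material-by-material LOI:
  Component A: 33.13 × 0.003000 = 0.09939 kg
  Ingredient B: 57.62 × 0.01010 = 0.5820 kg
  Feed C: 161.1 × 0.04980 = 8.023 kg
  Ingredient D: 37.85 × 0.001000 = 0.03785 kg
  Component E: 27.81 × 0.2262 = 6.291 kg
  Material F: 20.25 × 0.002000 = 0.04050 kg
Total LOI = 15.07 kg
Glass = batch − LOI = 337.8 − 15.07 = 322.7 kg

LOI loss = 15.07 kg; glass = 322.7 kg; yield = 95.54%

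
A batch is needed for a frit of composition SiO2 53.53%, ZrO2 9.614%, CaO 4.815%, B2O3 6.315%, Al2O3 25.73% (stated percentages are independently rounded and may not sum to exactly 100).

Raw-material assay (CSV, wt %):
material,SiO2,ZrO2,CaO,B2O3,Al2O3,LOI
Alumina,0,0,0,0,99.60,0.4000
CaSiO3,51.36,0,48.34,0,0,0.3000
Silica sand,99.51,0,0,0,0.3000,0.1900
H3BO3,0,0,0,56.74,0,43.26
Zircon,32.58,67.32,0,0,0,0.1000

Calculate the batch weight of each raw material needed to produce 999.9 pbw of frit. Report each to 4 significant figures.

Each numeric step keeps full float precision all the way through; the intermediate values are displayed, rounded to 4 significant figures, within the worked lines; a single rounding produces each reported value. The derived quantities, which include five oxide percentages, the yield, ignition loss, net glass mass, totals, are computed in full precision, exactly as shown in the problem or answer text, from the batch weights at 999.9 pbw of glass.
Oxide mass targets, per 999.9 pbw frit:
  SiO2: 53.53% × 999.9 = 535.2 pbw
  ZrO2: 9.614% × 999.9 = 96.13 pbw
  CaO: 4.815% × 999.9 = 48.15 pbw
  B2O3: 6.315% × 999.9 = 63.14 pbw
  Al2O3: 25.73% × 999.9 = 257.3 pbw
Oxide-by-oxide audit on the weights just shown, at the basis given (sum by sum, the targets are met exact up to rounding of places):
  SiO2: 99.60·0.5136 + 439.7·0.9951 + 142.8·0.3258 = 535.2 pbw (target 535.2 pbw)
  ZrO2: 142.8·0.6732 = 96.13 pbw (target 96.13 pbw)
  CaO: 99.60·0.4834 = 48.15 pbw (target 48.15 pbw)
  B2O3: 111.3·0.5674 = 63.15 pbw (target 63.14 pbw)
  Al2O3: 257.0·0.9960 + 439.7·0.003000 = 257.3 pbw (target 257.3 pbw)
Consistency of the glass mass: total charge less LOI = 999.9 pbw (per-oxide target masses sum to 999.9 pbw; versus the stated basis of 999.9 pbw — gaps are rounding artifacts).
Total batch = Σ batch = 1050 pbw; Σ batch·LOI gives LOI loss = 50.45 pbw; yield: glass divided by total = 95.20%.

Batch per 999.9 pbw frit:
  Alumina: 257.0 pbw
  CaSiO3: 99.60 pbw
  Silica sand: 439.7 pbw
  H3BO3: 111.3 pbw
  Zircon: 142.8 pbw
Total batch = 1050 pbw; LOI loss = 50.45 pbw; yield = 95.20%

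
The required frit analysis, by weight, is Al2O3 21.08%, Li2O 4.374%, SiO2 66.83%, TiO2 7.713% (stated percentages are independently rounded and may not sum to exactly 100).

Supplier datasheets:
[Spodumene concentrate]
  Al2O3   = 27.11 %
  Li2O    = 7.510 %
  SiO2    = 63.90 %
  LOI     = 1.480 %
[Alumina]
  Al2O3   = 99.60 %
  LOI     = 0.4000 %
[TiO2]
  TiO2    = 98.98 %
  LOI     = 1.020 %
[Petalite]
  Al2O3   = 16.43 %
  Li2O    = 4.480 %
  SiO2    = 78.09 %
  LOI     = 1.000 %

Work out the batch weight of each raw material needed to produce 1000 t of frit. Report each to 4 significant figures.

The whole derivation maintains exact precision end to end. Values along the way are displayed (rounded to 4 significant digits) alongside each step — exactly one rounding is applied to each reported figure — all derived quantities, including the four compositions, yield, LOI, net glass mass, the totals, are rebuilt using the weight values for 1000 t of glass at full precision as given in either problem or answer.
Target masses of each oxide per 1000 t frit:
  Al2O3: 21.08% × 1000 = 210.8 t
  Li2O: 4.374% × 1000 = 43.74 t
  SiO2: 66.83% × 1000 = 668.3 t
  TiO2: 7.713% × 1000 = 77.13 t
Mass-balance tally per oxide from the weights as reported, under the basis named above (each sum matches its target mass within answer rounding):
  Al2O3: 140.5·0.2711 + 51.20·0.9960 + 740.9·0.1643 = 210.8 t (target 210.8 t)
  Li2O: 140.5·0.07510 + 740.9·0.04480 = 43.74 t (target 43.74 t)
  SiO2: 140.5·0.6390 + 740.9·0.7809 = 668.3 t (target 668.3 t)
  TiO2: 77.92·0.9898 = 77.13 t (target 77.13 t)
The glass-mass cross-check: total batch − LOI = 1000 t (per-oxide target masses sum to 1000 t; basis as stated: 1000 t — any gap is answer rounding).
Whole-batch sum: Σ batch = 1011 t; LOI removed, Σ of batch·LOI: 10.49 t; yield, glass over the total, = 98.96%.

Batch per 1000 t frit:
  Spodumene concentrate: 140.5 t
  Alumina: 51.20 t
  TiO2: 77.92 t
  Petalite: 740.9 t
Total batch = 1011 t; LOI loss = 10.49 t; yield = 98.96%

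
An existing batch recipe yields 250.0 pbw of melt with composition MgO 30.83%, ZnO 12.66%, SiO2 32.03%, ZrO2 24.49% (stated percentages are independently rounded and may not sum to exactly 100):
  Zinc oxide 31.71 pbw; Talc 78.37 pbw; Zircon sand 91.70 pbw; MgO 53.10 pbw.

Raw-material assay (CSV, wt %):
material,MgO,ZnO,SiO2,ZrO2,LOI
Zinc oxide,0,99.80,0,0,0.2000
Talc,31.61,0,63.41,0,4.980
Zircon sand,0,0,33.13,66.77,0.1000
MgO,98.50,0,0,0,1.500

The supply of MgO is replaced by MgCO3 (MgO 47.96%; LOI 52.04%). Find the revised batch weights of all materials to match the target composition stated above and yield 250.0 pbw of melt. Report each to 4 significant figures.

The working math runs at full precision through the solve. Values along the way are shown (rounded to 4 significant figures) as written. Every reported value undergoes a single rounding — the derived quantities (net glass mass, totals, four oxide percentages, ignition loss, the yield) are rebuilt using the weight values per 250.0 pbw of glass at exact precision exactly as shown in the problem or answer text.
The oxide mass targets at 250.0 pbw melt:
  MgO: 30.83% × 250.0 = 77.08 pbw
  ZnO: 12.66% × 250.0 = 31.65 pbw
  SiO2: 32.03% × 250.0 = 80.08 pbw
  ZrO2: 24.49% × 250.0 = 61.22 pbw
Mass-balance tally per oxide applying the batch weights above, per the basis as stated (each sum matches its target mass modulo rounding of the values):
  MgO: 78.37·0.3161 + 109.1·0.4796 = 77.10 pbw (target 77.08 pbw)
  ZnO: 31.71·0.9980 = 31.65 pbw (target 31.65 pbw)
  SiO2: 78.37·0.6341 + 91.70·0.3313 = 80.07 pbw (target 80.08 pbw)
  ZrO2: 91.70·0.6677 = 61.23 pbw (target 61.22 pbw)
Auditing the glass mass value: total charge less LOI = 250.0 pbw (the targets, summed, come to 250.0 pbw; basis as stated: 250.0 pbw — rounding explains the deltas).
Whole-batch sum: Σ batch = 310.9 pbw; the LOI term Σ batch·LOI equals 60.83 pbw; yield = glass ÷ total batch = 80.43%.

Revised batch per 250.0 pbw melt:
  Zinc oxide: 31.71 pbw
  Talc: 78.37 pbw
  Zircon sand: 91.70 pbw
  MgCO3: 109.1 pbw
Total batch = 310.9 pbw; LOI loss = 60.83 pbw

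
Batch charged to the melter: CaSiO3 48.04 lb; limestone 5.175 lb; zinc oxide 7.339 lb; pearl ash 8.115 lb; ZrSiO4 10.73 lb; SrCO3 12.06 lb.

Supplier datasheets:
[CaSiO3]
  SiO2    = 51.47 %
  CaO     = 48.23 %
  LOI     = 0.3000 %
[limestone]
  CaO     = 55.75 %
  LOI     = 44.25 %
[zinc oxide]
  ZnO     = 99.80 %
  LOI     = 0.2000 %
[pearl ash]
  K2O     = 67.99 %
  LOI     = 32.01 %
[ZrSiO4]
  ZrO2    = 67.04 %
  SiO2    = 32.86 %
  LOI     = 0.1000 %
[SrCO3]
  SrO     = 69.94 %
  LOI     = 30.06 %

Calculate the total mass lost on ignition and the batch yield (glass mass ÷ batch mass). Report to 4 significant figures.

Values along the way are shown rounded to 4 significant figures when written out; the whole derivation maintains full precision through every step; every reported figure is rounded a single time — all derived quantities, including the yield, the six compositions, the totals, net glass mass, LOI, are carried starting from the weights for 82.78 lb of glass at exact precision, exactly as printed in the question or the answer.
Loss on ignition, line by line:
  CaSiO3: 48.04 × 0.003000 = 0.1441 lb
  limestone: 5.175 × 0.4425 = 2.290 lb
  zinc oxide: 7.339 × 0.002000 = 0.01468 lb
  pearl ash: 8.115 × 0.3201 = 2.598 lb
  ZrSiO4: 10.73 × 0.001000 = 0.01073 lb
  SrCO3: 12.06 × 0.3006 = 3.625 lb
Total LOI = 8.682 lb
Glass = batch − LOI = 91.46 − 8.682 = 82.78 lb

LOI loss = 8.682 lb; glass = 82.78 lb; yield = 90.51%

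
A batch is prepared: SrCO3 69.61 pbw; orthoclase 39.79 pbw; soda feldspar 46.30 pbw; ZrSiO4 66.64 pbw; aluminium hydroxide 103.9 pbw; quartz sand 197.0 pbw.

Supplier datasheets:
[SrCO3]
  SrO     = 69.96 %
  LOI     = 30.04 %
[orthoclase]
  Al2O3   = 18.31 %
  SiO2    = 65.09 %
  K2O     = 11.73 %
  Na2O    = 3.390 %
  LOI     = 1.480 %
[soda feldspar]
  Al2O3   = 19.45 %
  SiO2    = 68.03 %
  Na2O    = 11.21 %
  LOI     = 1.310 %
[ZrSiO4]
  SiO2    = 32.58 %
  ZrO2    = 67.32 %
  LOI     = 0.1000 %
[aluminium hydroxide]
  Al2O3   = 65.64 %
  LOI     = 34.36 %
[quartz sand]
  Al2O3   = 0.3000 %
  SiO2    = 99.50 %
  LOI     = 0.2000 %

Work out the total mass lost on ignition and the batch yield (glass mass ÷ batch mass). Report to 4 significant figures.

LOI loss = 58.27 pbw; glass = 465.0 pbw; yield = 88.86%

Working values are printed, rounded to four significant figures, alongside each step. All internal work holds exact precision from start to finish; exactly one rounding is applied to each reported number. Derived quantities, which include net glass mass, the totals, yield, the six compositions, LOI, are rebuilt in full precision, exactly as printed in either problem or answer, from the batch weights for 465.0 pbw of glass.
Per-material ignition loss:
  SrCO3: 69.61 × 0.3004 = 20.91 pbw
  orthoclase: 39.79 × 0.01480 = 0.5889 pbw
  soda feldspar: 46.30 × 0.01310 = 0.6065 pbw
  ZrSiO4: 66.64 × 0.001000 = 0.06664 pbw
  aluminium hydroxide: 103.9 × 0.3436 = 35.70 pbw
  quartz sand: 197.0 × 0.002000 = 0.3940 pbw
Total LOI = 58.27 pbw
Glass = batch − LOI = 523.2 − 58.27 = 465.0 pbw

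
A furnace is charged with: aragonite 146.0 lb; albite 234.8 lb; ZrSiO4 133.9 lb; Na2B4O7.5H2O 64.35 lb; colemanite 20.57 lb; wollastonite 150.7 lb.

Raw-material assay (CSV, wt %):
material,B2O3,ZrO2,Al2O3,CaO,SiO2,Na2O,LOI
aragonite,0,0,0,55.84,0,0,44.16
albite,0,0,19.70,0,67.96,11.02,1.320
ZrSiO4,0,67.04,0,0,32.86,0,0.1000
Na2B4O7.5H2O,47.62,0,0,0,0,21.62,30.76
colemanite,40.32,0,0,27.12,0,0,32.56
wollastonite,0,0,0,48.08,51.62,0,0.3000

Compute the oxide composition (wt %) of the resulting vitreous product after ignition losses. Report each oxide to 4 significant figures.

Glass mass = 655.7 lb (batch 750.3 − LOI 94.65).
Composition: B2O3 5.939%, ZrO2 13.69%, Al2O3 7.055%, CaO 24.34%, SiO2 42.91%, Na2O 6.068%

The intermediate values are displayed (rounded to 4 significant figures) at each printed step — each numeric step keeps full float precision through every step — every reported result undergoes a single rounding; derived quantities, which include totals, the six compositions, net glass mass, the yield, LOI, are recomputed in full precision, exactly as shown in the question or the answer, from the weighed amounts on 655.7 lb of glass.
Delivered oxide masses:
  B2O3: 64.35·0.4762 + 20.57·0.4032 = 38.94 lb
  ZrO2: 133.9·0.6704 = 89.77 lb
  Al2O3: 234.8·0.1970 = 46.26 lb
  CaO: 146.0·0.5584 + 20.57·0.2712 + 150.7·0.4808 = 159.6 lb
  SiO2: 234.8·0.6796 + 133.9·0.3286 + 150.7·0.5162 = 281.4 lb
  Na2O: 234.8·0.1102 + 64.35·0.2162 = 39.79 lb
LOI: 146.0·0.4416 + 234.8·0.01320 + 133.9·0.001000 + 64.35·0.3076 + 20.57·0.3256 + 150.7·0.003000 = 94.65 lb
Net of LOI, the glass mass = 750.3 − 94.65 = 655.7 lb (= the summed oxide contributions)
wt % = oxide mass / glass mass × 100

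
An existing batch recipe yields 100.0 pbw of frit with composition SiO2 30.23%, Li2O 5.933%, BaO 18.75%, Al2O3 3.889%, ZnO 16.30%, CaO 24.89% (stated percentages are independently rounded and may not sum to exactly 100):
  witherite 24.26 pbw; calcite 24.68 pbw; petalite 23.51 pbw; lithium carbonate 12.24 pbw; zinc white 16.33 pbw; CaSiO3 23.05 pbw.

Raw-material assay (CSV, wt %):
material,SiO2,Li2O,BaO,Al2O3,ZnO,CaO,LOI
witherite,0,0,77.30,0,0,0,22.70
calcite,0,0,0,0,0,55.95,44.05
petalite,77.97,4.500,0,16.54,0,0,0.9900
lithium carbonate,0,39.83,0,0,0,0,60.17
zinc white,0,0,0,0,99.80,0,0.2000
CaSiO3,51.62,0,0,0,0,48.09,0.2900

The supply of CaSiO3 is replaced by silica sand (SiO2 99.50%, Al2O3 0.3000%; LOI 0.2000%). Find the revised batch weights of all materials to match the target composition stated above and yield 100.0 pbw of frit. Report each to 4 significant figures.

Revised batch per 100.0 pbw frit:
  witherite: 24.26 pbw
  calcite: 44.49 pbw
  petalite: 23.29 pbw
  lithium carbonate: 12.26 pbw
  zinc white: 16.33 pbw
  silica sand: 12.13 pbw
Total batch = 132.8 pbw; LOI loss = 32.77 pbw

All arithmetic runs at full float precision at every stage — in-progress results appear (rounded to 4 significant figures) on the page — every reported figure undergoes a single rounding. The derived quantities (net glass mass, totals, six oxide percentages, yield, ignition loss) are carried at exact precision starting from the weights at 100.0 pbw of glass as given in either problem or answer.
Per-oxide target masses for 100.0 pbw frit:
  SiO2: 30.23% × 100.0 = 30.23 pbw
  Li2O: 5.933% × 100.0 = 5.933 pbw
  BaO: 18.75% × 100.0 = 18.75 pbw
  Al2O3: 3.889% × 100.0 = 3.889 pbw
  ZnO: 16.30% × 100.0 = 16.30 pbw
  CaO: 24.89% × 100.0 = 24.89 pbw
Checking each oxide sum from the weights as reported, relative to the basis at hand (every target is met by its sum within answer rounding):
  SiO2: 23.29·0.7797 + 12.13·0.9950 = 30.23 pbw (target 30.23 pbw)
  Li2O: 23.29·0.04500 + 12.26·0.3983 = 5.931 pbw (target 5.933 pbw)
  BaO: 24.26·0.7730 = 18.75 pbw (target 18.75 pbw)
  Al2O3: 23.29·0.1654 + 12.13·0.003000 = 3.889 pbw (target 3.889 pbw)
  ZnO: 16.33·0.9980 = 16.30 pbw (target 16.30 pbw)
  CaO: 44.49·0.5595 = 24.89 pbw (target 24.89 pbw)
Auditing the glass mass value: Σ batch − LOI loss = 99.99 pbw (targets for the oxides total 99.99 pbw; versus the stated basis of 100.0 pbw — differing by rounding only).
Summing the batch: Σ batch = 132.8 pbw; Σ batch·LOI gives LOI loss = 32.77 pbw; as yield: glass ÷ batch → 75.32%.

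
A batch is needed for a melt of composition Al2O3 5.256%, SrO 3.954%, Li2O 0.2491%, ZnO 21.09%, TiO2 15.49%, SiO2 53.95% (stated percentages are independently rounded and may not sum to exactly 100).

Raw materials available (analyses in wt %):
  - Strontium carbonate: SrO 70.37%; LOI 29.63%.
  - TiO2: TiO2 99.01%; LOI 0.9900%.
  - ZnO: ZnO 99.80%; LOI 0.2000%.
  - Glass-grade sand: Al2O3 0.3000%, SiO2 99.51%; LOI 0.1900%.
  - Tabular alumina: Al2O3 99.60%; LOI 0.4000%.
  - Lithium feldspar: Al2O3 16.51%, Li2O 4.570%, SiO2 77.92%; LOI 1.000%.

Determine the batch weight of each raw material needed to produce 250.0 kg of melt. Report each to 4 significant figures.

Batch per 250.0 kg melt:
  Strontium carbonate: 14.05 kg
  TiO2: 39.11 kg
  ZnO: 52.83 kg
  Glass-grade sand: 124.9 kg
  Tabular alumina: 10.56 kg
  Lithium feldspar: 13.63 kg
Total batch = 255.1 kg; LOI loss = 5.072 kg; yield = 98.01%

The whole derivation maintains exact precision through the solve; the intermediate values are shown rounded to 4 significant figures within the worked lines; a single rounding finalizes each reported result — the derived quantities, including totals, the six compositions, glass mass, the yield, ignition loss, are computed using the weight values for 250.0 kg of glass in exact precision exactly as shown in question or answer.
Oxide mass targets, per 250.0 kg melt:
  Al2O3: 5.256% × 250.0 = 13.14 kg
  SrO: 3.954% × 250.0 = 9.885 kg
  Li2O: 0.2491% × 250.0 = 0.6228 kg
  ZnO: 21.09% × 250.0 = 52.72 kg
  TiO2: 15.49% × 250.0 = 38.72 kg
  SiO2: 53.95% × 250.0 = 134.9 kg
Checking each oxide sum on the weights just shown, relative to the basis at hand (sums match the target masses once rounding is allowed for):
  Al2O3: 124.9·0.003000 + 10.56·0.9960 + 13.63·0.1651 = 13.14 kg (target 13.14 kg)
  SrO: 14.05·0.7037 = 9.887 kg (target 9.885 kg)
  Li2O: 13.63·0.04570 = 0.6229 kg (target 0.6228 kg)
  ZnO: 52.83·0.9980 = 52.72 kg (target 52.72 kg)
  TiO2: 39.11·0.9901 = 38.72 kg (target 38.72 kg)
  SiO2: 124.9·0.9951 + 13.63·0.7792 = 134.9 kg (target 134.9 kg)
The glass-mass cross-check: batch Σ − ignition loss = 250.0 kg (oxide target masses add up to 250.0 kg; basis as stated: 250.0 kg — gaps are rounding artifacts).
Summing the batch: Σ batch = 255.1 kg; LOI removed, Σ of batch·LOI: 5.072 kg; the yield ratio, glass ÷ batch: 98.01%.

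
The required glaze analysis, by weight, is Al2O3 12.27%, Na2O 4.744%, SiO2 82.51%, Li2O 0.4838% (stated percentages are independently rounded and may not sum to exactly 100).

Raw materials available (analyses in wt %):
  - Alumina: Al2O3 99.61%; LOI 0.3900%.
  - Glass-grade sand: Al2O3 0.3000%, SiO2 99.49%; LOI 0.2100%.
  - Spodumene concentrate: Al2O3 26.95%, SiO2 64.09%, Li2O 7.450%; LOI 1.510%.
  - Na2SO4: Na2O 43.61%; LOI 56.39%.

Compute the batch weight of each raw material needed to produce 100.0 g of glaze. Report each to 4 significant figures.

Mid-chain values appear (rounded to four significant figures) across the worked steps; the working math holds exact precision throughout — every reported result is rounded only once. The derived quantities, which include LOI, net glass mass, the totals, the four compositions, the yield, are recomputed at full precision, as they appear in problem or answer, from the weighed amounts for 100.0 g of glass.
Target masses of each oxide per 100.0 g glaze:
  Al2O3: 12.27% × 100.0 = 12.27 g
  Na2O: 4.744% × 100.0 = 4.744 g
  SiO2: 82.51% × 100.0 = 82.51 g
  Li2O: 0.4838% × 100.0 = 0.4838 g
Verifying the oxide balance applying the batch weights above, relative to the basis at hand (sum by sum, the targets are met net of answer rounding effects):
  Al2O3: 10.32·0.9961 + 78.75·0.003000 + 6.494·0.2695 = 12.27 g (target 12.27 g)
  Na2O: 10.88·0.4361 = 4.745 g (target 4.744 g)
  SiO2: 78.75·0.9949 + 6.494·0.6409 = 82.51 g (target 82.51 g)
  Li2O: 6.494·0.07450 = 0.4838 g (target 0.4838 g)
Consistency of the glass mass: whole batch net of LOI = 100.0 g (oxide target masses add up to 100.0 g; stated basis 100.0 g — any gap is answer rounding).
Summing the batch: Σ batch = 106.4 g; LOI removed, Σ of batch·LOI: 6.439 g; yield = glass ÷ total batch = 93.95%.

Batch per 100.0 g glaze:
  Alumina: 10.32 g
  Glass-grade sand: 78.75 g
  Spodumene concentrate: 6.494 g
  Na2SO4: 10.88 g
Total batch = 106.4 g; LOI loss = 6.439 g; yield = 93.95%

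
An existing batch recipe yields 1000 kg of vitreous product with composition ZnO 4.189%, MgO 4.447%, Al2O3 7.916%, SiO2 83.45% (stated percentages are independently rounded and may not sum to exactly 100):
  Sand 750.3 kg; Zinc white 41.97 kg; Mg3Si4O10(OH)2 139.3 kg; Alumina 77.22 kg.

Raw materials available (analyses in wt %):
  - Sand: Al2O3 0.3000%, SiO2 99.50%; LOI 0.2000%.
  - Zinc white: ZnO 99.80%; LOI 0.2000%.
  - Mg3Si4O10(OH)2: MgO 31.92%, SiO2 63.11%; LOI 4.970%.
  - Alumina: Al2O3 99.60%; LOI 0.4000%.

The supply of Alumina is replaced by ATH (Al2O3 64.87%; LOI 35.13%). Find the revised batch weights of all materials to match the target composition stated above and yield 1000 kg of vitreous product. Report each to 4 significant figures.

Revised batch per 1000 kg vitreous product:
  Sand: 750.3 kg
  Zinc white: 41.97 kg
  Mg3Si4O10(OH)2: 139.3 kg
  ATH: 118.6 kg
Total batch = 1050 kg; LOI loss = 50.17 kg

All arithmetic keeps exact precision from start to finish; mid-chain values are printed, rounded to 4 significant figures, within the worked lines — every reported figure undergoes a single rounding — all derived quantities are re-derived in exact precision (LOI, totals, the four compositions, yield, glass mass) from the weighed amounts per 1000 kg of glass precisely as stated by the question or the answer.
Oxide mass targets, per 1000 kg vitreous product:
  ZnO: 4.189% × 1000 = 41.89 kg
  MgO: 4.447% × 1000 = 44.47 kg
  Al2O3: 7.916% × 1000 = 79.16 kg
  SiO2: 83.45% × 1000 = 834.5 kg
Checking each oxide sum applying the batch weights above, under the basis named above (delivered sums recover each target up to rounding of the answer):
  ZnO: 41.97·0.9980 = 41.89 kg (target 41.89 kg)
  MgO: 139.3·0.3192 = 44.46 kg (target 44.47 kg)
  Al2O3: 750.3·0.003000 + 118.6·0.6487 = 79.19 kg (target 79.16 kg)
  SiO2: 750.3·0.9950 + 139.3·0.6311 = 834.5 kg (target 834.5 kg)
Glass-mass bookkeeping: total batch − LOI = 1000 kg (per-oxide target masses sum to 1000 kg; the stated basis being 1000 kg — any gap is answer rounding).
Total batch = Σ batch = 1050 kg; ignition loss, Σ(batch × LOI) = 50.17 kg; glass ÷ batch gives a yield of 95.22%.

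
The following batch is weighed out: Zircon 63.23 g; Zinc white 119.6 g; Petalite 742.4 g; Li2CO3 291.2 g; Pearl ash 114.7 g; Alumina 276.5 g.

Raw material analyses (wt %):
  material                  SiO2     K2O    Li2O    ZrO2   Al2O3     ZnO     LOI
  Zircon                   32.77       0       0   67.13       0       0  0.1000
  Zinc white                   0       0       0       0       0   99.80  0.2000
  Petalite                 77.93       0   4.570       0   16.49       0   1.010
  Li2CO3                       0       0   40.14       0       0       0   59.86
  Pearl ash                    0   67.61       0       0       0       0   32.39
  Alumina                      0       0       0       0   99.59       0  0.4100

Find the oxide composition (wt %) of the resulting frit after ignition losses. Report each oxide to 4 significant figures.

Glass mass = 1387 g (batch 1608 − LOI 220.4).
Composition: SiO2 43.20%, K2O 5.590%, Li2O 10.87%, ZrO2 3.060%, Al2O3 28.67%, ZnO 8.604%

Values along the way are displayed rounded to four significant digits — all internal work maintains full precision through every step; exactly one rounding lands on each reported result; the derived quantities are carried in full precision (six oxide percentages, net glass mass, the yield, ignition loss, the totals) starting from the weights on 1387 g of glass, as they appear in question or answer.
Mass of each oxide from the mix:
  SiO2: 63.23·0.3277 + 742.4·0.7793 = 599.3 g
  K2O: 114.7·0.6761 = 77.55 g
  Li2O: 742.4·0.04570 + 291.2·0.4014 = 150.8 g
  ZrO2: 63.23·0.6713 = 42.45 g
  Al2O3: 742.4·0.1649 + 276.5·0.9959 = 397.8 g
  ZnO: 119.6·0.9980 = 119.4 g
LOI: 63.23·0.001000 + 119.6·0.002000 + 742.4·0.01010 + 291.2·0.5986 + 114.7·0.3239 + 276.5·0.004100 = 220.4 g
batch − LOI leaves glass = 1608 − 220.4 = 1387 g (matching Σ of the oxides)
each wt % is 100 × oxide ÷ glass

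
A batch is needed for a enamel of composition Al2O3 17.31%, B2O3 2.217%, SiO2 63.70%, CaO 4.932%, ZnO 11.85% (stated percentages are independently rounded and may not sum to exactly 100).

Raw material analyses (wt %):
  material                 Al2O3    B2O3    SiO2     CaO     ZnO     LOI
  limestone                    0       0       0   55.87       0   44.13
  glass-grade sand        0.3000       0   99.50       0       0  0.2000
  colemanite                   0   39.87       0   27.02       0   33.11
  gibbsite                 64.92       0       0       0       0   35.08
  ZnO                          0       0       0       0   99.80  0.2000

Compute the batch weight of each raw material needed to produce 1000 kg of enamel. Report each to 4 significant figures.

Batch per 1000 kg enamel:
  limestone: 61.38 kg
  glass-grade sand: 640.2 kg
  colemanite: 55.61 kg
  gibbsite: 263.7 kg
  ZnO: 118.7 kg
Total batch = 1140 kg; LOI loss = 139.5 kg; yield = 87.76%

All arithmetic carries exact precision end to end; values along the way are displayed, rounded to 4 significant figures, between the steps; every reported number takes just one rounding. The derived quantities (net glass mass, yield, LOI, the five compositions, totals) are computed starting from the weights on 1000 kg of glass at exact precision, as quoted within question or answer.
Oxide-by-oxide targets in 1000 kg enamel:
  Al2O3: 17.31% × 1000 = 173.1 kg
  B2O3: 2.217% × 1000 = 22.17 kg
  SiO2: 63.70% × 1000 = 637.0 kg
  CaO: 4.932% × 1000 = 49.32 kg
  ZnO: 11.85% × 1000 = 118.5 kg
Sums-versus-targets review from the weights as reported, per the basis as stated (summed amounts equal target values inside rounding margins):
  Al2O3: 640.2·0.003000 + 263.7·0.6492 = 173.1 kg (target 173.1 kg)
  B2O3: 55.61·0.3987 = 22.17 kg (target 22.17 kg)
  SiO2: 640.2·0.9950 = 637.0 kg (target 637.0 kg)
  CaO: 61.38·0.5587 + 55.61·0.2702 = 49.32 kg (target 49.32 kg)
  ZnO: 118.7·0.9980 = 118.5 kg (target 118.5 kg)
Glass-mass sanity pass: total charge less LOI = 1000 kg (the Σ of target masses is 1000 kg; with the basis standing at 1000 kg — deltas are rounding alone).
Adding the batch up: Σ batch = 1140 kg; the LOI term Σ batch·LOI equals 139.5 kg; yield: glass divided by total = 87.76%.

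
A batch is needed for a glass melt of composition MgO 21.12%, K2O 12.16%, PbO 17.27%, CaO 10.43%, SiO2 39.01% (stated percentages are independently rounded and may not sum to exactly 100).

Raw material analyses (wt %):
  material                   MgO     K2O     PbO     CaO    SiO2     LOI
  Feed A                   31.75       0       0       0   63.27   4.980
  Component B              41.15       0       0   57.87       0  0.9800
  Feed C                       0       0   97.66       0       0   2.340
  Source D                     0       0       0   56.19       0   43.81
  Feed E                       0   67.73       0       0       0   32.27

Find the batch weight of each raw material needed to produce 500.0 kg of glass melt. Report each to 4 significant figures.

Batch per 500.0 kg glass melt:
  Feed A: 308.3 kg
  Component B: 18.76 kg
  Feed C: 88.42 kg
  Source D: 73.49 kg
  Feed E: 89.77 kg
Total batch = 578.7 kg; LOI loss = 78.77 kg; yield = 86.39%

Each numeric step runs at full precision in every operation — rounding to 4 significant figures applies to every in-between result as shown. Each reported value sees exactly one rounding. The derived quantities are computed using the weight values for 500.0 kg of glass in exact precision (the totals, ignition loss, the yield, net glass mass, the five compositions) as they appear in either problem or answer.
Oxide mass targets, per 500.0 kg glass melt:
  MgO: 21.12% × 500.0 = 105.6 kg
  K2O: 12.16% × 500.0 = 60.80 kg
  PbO: 17.27% × 500.0 = 86.35 kg
  CaO: 10.43% × 500.0 = 52.15 kg
  SiO2: 39.01% × 500.0 = 195.0 kg
Per-oxide balance check with the batch weights as given, under the basis named above (every target is met by its sum modulo rounding of the values):
  MgO: 308.3·0.3175 + 18.76·0.4115 = 105.6 kg (target 105.6 kg)
  K2O: 89.77·0.6773 = 60.80 kg (target 60.80 kg)
  PbO: 88.42·0.9766 = 86.35 kg (target 86.35 kg)
  CaO: 18.76·0.5787 + 73.49·0.5619 = 52.15 kg (target 52.15 kg)
  SiO2: 308.3·0.6327 = 195.1 kg (target 195.0 kg)
Mass balance on the glass: batch total minus LOI = 500.0 kg (per-oxide target masses sum to 500.0 kg; the stated basis being 500.0 kg — a pure rounding effect).
Total batch = Σ batch = 578.7 kg; the LOI term Σ batch·LOI equals 78.77 kg; glass ÷ batch gives a yield of 86.39%.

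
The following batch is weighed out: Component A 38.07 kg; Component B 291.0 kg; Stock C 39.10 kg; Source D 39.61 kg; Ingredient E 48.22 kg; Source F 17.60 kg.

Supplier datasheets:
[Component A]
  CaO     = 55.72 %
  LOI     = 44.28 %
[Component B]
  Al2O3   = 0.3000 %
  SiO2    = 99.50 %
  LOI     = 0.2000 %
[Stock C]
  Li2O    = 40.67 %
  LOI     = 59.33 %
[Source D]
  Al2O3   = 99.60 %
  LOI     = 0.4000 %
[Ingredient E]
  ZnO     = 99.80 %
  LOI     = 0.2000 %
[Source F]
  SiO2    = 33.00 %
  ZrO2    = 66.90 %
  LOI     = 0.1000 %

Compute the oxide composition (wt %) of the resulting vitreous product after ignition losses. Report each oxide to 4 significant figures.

The whole derivation holds exact precision through the solve; the intermediate values are displayed (rounded to four significant figures) on the page. A single rounding produces every reported value. Derived quantities, which include the totals, LOI, the six compositions, the yield, glass mass, are computed in full precision, exactly as printed in the problem or answer text, using the weight values per 432.7 kg of glass.
Oxide masses out of the charge:
  Al2O3: 291.0·0.003000 + 39.61·0.9960 = 40.32 kg
  CaO: 38.07·0.5572 = 21.21 kg
  ZnO: 48.22·0.9980 = 48.12 kg
  SiO2: 291.0·0.9950 + 17.60·0.3300 = 295.4 kg
  Li2O: 39.10·0.4067 = 15.90 kg
  ZrO2: 17.60·0.6690 = 11.77 kg
LOI: 38.07·0.4428 + 291.0·0.002000 + 39.10·0.5933 + 39.61·0.004000 + 48.22·0.002000 + 17.60·0.001000 = 40.91 kg
Net of LOI, the glass mass = 473.6 − 40.91 = 432.7 kg (= Σ oxide masses)
percent by weight: oxide/glass ×100

Glass mass = 432.7 kg (batch 473.6 − LOI 40.91).
Composition: Al2O3 9.320%, CaO 4.902%, ZnO 11.12%, SiO2 68.26%, Li2O 3.675%, ZrO2 2.721%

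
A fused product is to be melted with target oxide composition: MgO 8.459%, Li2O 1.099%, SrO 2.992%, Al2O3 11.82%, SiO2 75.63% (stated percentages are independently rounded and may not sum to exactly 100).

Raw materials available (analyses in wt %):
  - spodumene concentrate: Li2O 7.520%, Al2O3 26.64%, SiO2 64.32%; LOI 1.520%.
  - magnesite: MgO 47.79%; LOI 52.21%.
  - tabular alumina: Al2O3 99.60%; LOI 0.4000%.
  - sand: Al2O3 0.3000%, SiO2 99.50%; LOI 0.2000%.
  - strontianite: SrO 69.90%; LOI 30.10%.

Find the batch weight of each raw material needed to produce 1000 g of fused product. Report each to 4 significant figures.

The working math keeps full float precision at each step — the intermediate values appear (rounded to four significant figures) on the page — a single rounding yields every reported number; derived quantities, which include five oxide percentages, the yield, the totals, LOI, glass mass, are recomputed at exact precision, as set out in either problem or answer, from the weighed amounts at 1000 g of glass.
Oxide mass targets, per 1000 g fused product:
  MgO: 8.459% × 1000 = 84.59 g
  Li2O: 1.099% × 1000 = 10.99 g
  SrO: 2.992% × 1000 = 29.92 g
  Al2O3: 11.82% × 1000 = 118.2 g
  SiO2: 75.63% × 1000 = 756.3 g
A balance pass over the oxides, using the reported weights, relative to the basis at hand (each sum matches its target mass up to rounding of the answer):
  MgO: 177.0·0.4779 = 84.59 g (target 84.59 g)
  Li2O: 146.1·0.07520 = 10.99 g (target 10.99 g)
  SrO: 42.80·0.6990 = 29.92 g (target 29.92 g)
  Al2O3: 146.1·0.2664 + 77.58·0.9960 + 665.6·0.003000 = 118.2 g (target 118.2 g)
  SiO2: 146.1·0.6432 + 665.6·0.9950 = 756.2 g (target 756.3 g)
Glass-mass closure: batch Σ − ignition loss = 999.9 g (oxide target masses add up to 1000 g; versus the stated basis of 1000 g — any gap is answer rounding).
Summing the batch: Σ batch = 1109 g; LOI loss = Σ batch·LOI = 109.2 g; glass ÷ batch gives a yield of 90.16%.

Batch per 1000 g fused product:
  spodumene concentrate: 146.1 g
  magnesite: 177.0 g
  tabular alumina: 77.58 g
  sand: 665.6 g
  strontianite: 42.80 g
Total batch = 1109 g; LOI loss = 109.2 g; yield = 90.16%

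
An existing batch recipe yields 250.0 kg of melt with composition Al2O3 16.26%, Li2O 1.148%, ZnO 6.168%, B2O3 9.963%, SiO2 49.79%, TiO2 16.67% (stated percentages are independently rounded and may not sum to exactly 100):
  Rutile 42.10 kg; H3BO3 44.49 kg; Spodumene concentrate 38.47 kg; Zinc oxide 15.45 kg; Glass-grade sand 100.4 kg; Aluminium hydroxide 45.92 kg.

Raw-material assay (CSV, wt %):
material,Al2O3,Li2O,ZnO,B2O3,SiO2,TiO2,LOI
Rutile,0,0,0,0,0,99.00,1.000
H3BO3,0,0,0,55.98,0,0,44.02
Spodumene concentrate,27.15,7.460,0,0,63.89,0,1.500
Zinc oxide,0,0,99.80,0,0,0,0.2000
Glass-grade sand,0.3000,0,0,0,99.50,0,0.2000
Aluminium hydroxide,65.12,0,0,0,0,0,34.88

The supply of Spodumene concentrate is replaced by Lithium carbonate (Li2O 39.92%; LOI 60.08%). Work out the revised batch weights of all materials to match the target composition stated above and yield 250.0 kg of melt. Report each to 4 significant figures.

Revised batch per 250.0 kg melt:
  Rutile: 42.10 kg
  H3BO3: 44.49 kg
  Lithium carbonate: 7.189 kg
  Zinc oxide: 15.45 kg
  Glass-grade sand: 125.1 kg
  Aluminium hydroxide: 61.85 kg
Total batch = 296.2 kg; LOI loss = 46.18 kg

Intermediates are shown rounded to four significant figures alongside each step; all internal work carries full precision throughout. Every reported figure is rounded exactly once — derived quantities, which include the yield, ignition loss, net glass mass, the totals, the six compositions, are computed in full precision, exactly as printed in the question or the answer, using the weight values per 250.0 kg of glass.
Oxide-by-oxide targets in 250.0 kg melt:
  Al2O3: 16.26% × 250.0 = 40.65 kg
  Li2O: 1.148% × 250.0 = 2.870 kg
  ZnO: 6.168% × 250.0 = 15.42 kg
  B2O3: 9.963% × 250.0 = 24.91 kg
  SiO2: 49.79% × 250.0 = 124.5 kg
  TiO2: 16.67% × 250.0 = 41.68 kg
Balance tally, oxide-wise, from the weights as reported, on the stated basis (delivered sums recover each target net of answer rounding effects):
  Al2O3: 125.1·0.003000 + 61.85·0.6512 = 40.65 kg (target 40.65 kg)
  Li2O: 7.189·0.3992 = 2.870 kg (target 2.870 kg)
  ZnO: 15.45·0.9980 = 15.42 kg (target 15.42 kg)
  B2O3: 44.49·0.5598 = 24.91 kg (target 24.91 kg)
  SiO2: 125.1·0.9950 = 124.5 kg (target 124.5 kg)
  TiO2: 42.10·0.9900 = 41.68 kg (target 41.68 kg)
Glass-mass bookkeeping: net batch after ignition = 250.0 kg (per-oxide target masses sum to 250.0 kg; the stated basis being 250.0 kg — a pure rounding effect).
Batch total: Σ batch = 296.2 kg; ignition loss, Σ(batch × LOI) = 46.18 kg; yield = glass ÷ total batch = 84.41%.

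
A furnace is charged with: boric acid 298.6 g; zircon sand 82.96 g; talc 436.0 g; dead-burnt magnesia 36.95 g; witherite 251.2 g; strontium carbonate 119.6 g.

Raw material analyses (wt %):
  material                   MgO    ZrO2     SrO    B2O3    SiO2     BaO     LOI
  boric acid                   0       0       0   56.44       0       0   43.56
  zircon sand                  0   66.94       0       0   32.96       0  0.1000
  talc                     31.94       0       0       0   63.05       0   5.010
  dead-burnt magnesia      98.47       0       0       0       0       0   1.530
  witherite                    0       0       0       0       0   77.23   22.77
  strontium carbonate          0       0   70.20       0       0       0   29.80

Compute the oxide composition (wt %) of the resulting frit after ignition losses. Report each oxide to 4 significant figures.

Glass mass = 979.9 g (batch 1225 − LOI 245.4).
Composition: MgO 17.92%, ZrO2 5.667%, SrO 8.568%, B2O3 17.20%, SiO2 30.84%, BaO 19.80%

In-progress results are printed, rounded to 4 significant figures, in the printout; the working math holds full float precision from start to finish. Every reported number receives exactly one rounding — the derived quantities, including LOI, net glass mass, totals, the six compositions, the yield, are computed from the batch weights at 979.9 g of glass at exact precision, as they appear in the problem or answer text.
Per-oxide mass from batch:
  MgO: 436.0·0.3194 + 36.95·0.9847 = 175.6 g
  ZrO2: 82.96·0.6694 = 55.53 g
  SrO: 119.6·0.7020 = 83.96 g
  B2O3: 298.6·0.5644 = 168.5 g
  SiO2: 82.96·0.3296 + 436.0·0.6305 = 302.2 g
  BaO: 251.2·0.7723 = 194.0 g
LOI: 298.6·0.4356 + 82.96·0.001000 + 436.0·0.05010 + 36.95·0.01530 + 251.2·0.2277 + 119.6·0.2980 = 245.4 g
Glass mass = batch − LOI = 1225 − 245.4 = 979.9 g (= Σ oxide masses)
percent share: oxide ÷ glass, ×100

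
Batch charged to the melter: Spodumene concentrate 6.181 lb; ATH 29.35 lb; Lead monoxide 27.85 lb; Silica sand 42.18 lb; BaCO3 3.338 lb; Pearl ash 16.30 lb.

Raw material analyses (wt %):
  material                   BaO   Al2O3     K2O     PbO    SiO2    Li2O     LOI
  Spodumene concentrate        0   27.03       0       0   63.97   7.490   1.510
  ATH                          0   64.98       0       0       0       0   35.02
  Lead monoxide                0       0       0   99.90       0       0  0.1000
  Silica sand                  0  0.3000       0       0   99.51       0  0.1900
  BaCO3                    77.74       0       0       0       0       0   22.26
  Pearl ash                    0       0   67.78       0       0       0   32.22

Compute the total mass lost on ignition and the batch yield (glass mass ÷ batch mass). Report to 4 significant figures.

Every computation holds full float precision from first step to last; in-progress results are printed with 4-significant-figure rounding in the working; every reported result takes just one rounding; derived quantities, including yield, LOI, six oxide percentages, net glass mass, totals, are recomputed starting from the weights for 108.7 lb of glass at full precision exactly as printed in the problem or the answer.
Each material's LOI contribution:
  Spodumene concentrate: 6.181 × 0.01510 = 0.09333 lb
  ATH: 29.35 × 0.3502 = 10.28 lb
  Lead monoxide: 27.85 × 0.001000 = 0.02785 lb
  Silica sand: 42.18 × 0.001900 = 0.08014 lb
  BaCO3: 3.338 × 0.2226 = 0.7430 lb
  Pearl ash: 16.30 × 0.3222 = 5.252 lb
Total LOI = 16.47 lb
Glass = batch − LOI = 125.2 − 16.47 = 108.7 lb

LOI loss = 16.47 lb; glass = 108.7 lb; yield = 86.84%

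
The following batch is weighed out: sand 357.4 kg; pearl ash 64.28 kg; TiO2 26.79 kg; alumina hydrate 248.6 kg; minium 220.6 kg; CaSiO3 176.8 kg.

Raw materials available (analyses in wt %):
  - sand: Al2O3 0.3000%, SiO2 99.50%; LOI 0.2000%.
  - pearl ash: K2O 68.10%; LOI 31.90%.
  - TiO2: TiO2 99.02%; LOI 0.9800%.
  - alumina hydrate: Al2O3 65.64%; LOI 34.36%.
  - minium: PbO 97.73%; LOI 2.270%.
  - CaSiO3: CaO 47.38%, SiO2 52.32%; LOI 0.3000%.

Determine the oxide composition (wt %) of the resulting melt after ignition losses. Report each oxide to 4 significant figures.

Glass mass = 982.0 kg (batch 1094 − LOI 112.4).
Composition: TiO2 2.701%, K2O 4.458%, Al2O3 16.73%, PbO 21.95%, CaO 8.530%, SiO2 45.63%

The working math carries full precision through the solve; mid-chain values are rounded off to 4 significant figures wherever printed — each reported result takes a single rounding; all derived quantities are carried from the weighed amounts at 982.0 kg of glass at exact precision (the six compositions, net glass mass, totals, the yield, LOI) as they appear in the question or the answer.
Mass of each oxide from the mix:
  TiO2: 26.79·0.9902 = 26.53 kg
  K2O: 64.28·0.6810 = 43.77 kg
  Al2O3: 357.4·0.003000 + 248.6·0.6564 = 164.3 kg
  PbO: 220.6·0.9773 = 215.6 kg
  CaO: 176.8·0.4738 = 83.77 kg
  SiO2: 357.4·0.9950 + 176.8·0.5232 = 448.1 kg
LOI: 357.4·0.002000 + 64.28·0.3190 + 26.79·0.009800 + 248.6·0.3436 + 220.6·0.02270 + 176.8·0.003000 = 112.4 kg
The glass mass, total less LOI, = 1094 − 112.4 = 982.0 kg (the oxide masses sum to this)
oxide / glass × 100 gives the wt %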